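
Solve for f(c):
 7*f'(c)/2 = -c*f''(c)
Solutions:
 f(c) = C1 + C2/c^(5/2)


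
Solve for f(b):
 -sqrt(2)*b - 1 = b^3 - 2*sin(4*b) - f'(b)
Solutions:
 f(b) = C1 + b^4/4 + sqrt(2)*b^2/2 + b + cos(4*b)/2


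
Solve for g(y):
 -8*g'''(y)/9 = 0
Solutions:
 g(y) = C1 + C2*y + C3*y^2


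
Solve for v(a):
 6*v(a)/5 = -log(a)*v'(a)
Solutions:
 v(a) = C1*exp(-6*li(a)/5)


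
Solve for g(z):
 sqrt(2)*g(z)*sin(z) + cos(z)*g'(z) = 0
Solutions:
 g(z) = C1*cos(z)^(sqrt(2))


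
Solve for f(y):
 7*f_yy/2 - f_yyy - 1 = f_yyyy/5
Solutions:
 f(y) = C1 + C2*y + C3*exp(y*(-5 + sqrt(95))/2) + C4*exp(-y*(5 + sqrt(95))/2) + y^2/7


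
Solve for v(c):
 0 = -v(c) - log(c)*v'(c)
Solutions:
 v(c) = C1*exp(-li(c))


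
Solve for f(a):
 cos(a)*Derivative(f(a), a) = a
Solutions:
 f(a) = C1 + Integral(a/cos(a), a)


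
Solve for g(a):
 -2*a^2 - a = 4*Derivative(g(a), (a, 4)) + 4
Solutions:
 g(a) = C1 + C2*a + C3*a^2 + C4*a^3 - a^6/720 - a^5/480 - a^4/24


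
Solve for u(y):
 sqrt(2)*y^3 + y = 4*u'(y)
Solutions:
 u(y) = C1 + sqrt(2)*y^4/16 + y^2/8


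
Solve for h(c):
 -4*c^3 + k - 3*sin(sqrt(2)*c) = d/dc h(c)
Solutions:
 h(c) = C1 - c^4 + c*k + 3*sqrt(2)*cos(sqrt(2)*c)/2


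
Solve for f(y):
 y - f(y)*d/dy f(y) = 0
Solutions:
 f(y) = -sqrt(C1 + y^2)
 f(y) = sqrt(C1 + y^2)


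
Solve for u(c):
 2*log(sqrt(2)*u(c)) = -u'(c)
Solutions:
 Integral(1/(2*log(_y) + log(2)), (_y, u(c))) = C1 - c


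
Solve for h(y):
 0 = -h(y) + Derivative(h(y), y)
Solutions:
 h(y) = C1*exp(y)


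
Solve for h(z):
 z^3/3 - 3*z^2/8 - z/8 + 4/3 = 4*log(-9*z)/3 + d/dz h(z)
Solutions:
 h(z) = C1 + z^4/12 - z^3/8 - z^2/16 - 4*z*log(-z)/3 + 8*z*(1 - log(3))/3


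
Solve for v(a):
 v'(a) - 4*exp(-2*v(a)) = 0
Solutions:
 v(a) = log(-sqrt(C1 + 8*a))
 v(a) = log(C1 + 8*a)/2


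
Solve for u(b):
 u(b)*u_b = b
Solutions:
 u(b) = -sqrt(C1 + b^2)
 u(b) = sqrt(C1 + b^2)


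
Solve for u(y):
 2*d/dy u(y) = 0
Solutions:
 u(y) = C1


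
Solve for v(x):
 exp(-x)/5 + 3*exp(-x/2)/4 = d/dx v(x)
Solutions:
 v(x) = C1 - exp(-x)/5 - 3*exp(-x/2)/2


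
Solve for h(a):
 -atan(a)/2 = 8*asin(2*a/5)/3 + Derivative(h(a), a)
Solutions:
 h(a) = C1 - 8*a*asin(2*a/5)/3 - a*atan(a)/2 - 4*sqrt(25 - 4*a^2)/3 + log(a^2 + 1)/4


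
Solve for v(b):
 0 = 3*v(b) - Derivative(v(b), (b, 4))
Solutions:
 v(b) = C1*exp(-3^(1/4)*b) + C2*exp(3^(1/4)*b) + C3*sin(3^(1/4)*b) + C4*cos(3^(1/4)*b)


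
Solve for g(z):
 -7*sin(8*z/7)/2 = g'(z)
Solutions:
 g(z) = C1 + 49*cos(8*z/7)/16


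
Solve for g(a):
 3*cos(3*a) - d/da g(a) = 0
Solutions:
 g(a) = C1 + sin(3*a)


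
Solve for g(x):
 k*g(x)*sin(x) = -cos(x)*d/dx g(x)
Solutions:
 g(x) = C1*exp(k*log(cos(x)))


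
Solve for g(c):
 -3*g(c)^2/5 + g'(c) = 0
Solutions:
 g(c) = -5/(C1 + 3*c)


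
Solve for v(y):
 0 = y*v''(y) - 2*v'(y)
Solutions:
 v(y) = C1 + C2*y^3


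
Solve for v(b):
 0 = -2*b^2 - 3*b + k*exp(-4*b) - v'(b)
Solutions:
 v(b) = C1 - 2*b^3/3 - 3*b^2/2 - k*exp(-4*b)/4


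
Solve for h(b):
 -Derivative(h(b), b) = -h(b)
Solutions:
 h(b) = C1*exp(b)


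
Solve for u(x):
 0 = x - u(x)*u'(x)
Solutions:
 u(x) = -sqrt(C1 + x^2)
 u(x) = sqrt(C1 + x^2)


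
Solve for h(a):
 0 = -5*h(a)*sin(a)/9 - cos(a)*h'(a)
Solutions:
 h(a) = C1*cos(a)^(5/9)


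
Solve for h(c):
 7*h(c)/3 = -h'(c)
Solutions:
 h(c) = C1*exp(-7*c/3)


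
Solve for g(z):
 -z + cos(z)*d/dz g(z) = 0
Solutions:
 g(z) = C1 + Integral(z/cos(z), z)


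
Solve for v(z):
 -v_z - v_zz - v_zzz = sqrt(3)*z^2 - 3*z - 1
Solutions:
 v(z) = C1 - sqrt(3)*z^3/3 + 3*z^2/2 + sqrt(3)*z^2 - 2*z + (C2*sin(sqrt(3)*z/2) + C3*cos(sqrt(3)*z/2))*exp(-z/2)


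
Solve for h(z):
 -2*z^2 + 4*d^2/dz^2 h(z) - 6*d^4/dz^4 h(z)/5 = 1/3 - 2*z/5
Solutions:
 h(z) = C1 + C2*z + C3*exp(-sqrt(30)*z/3) + C4*exp(sqrt(30)*z/3) + z^4/24 - z^3/60 + 23*z^2/120


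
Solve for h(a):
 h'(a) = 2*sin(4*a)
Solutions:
 h(a) = C1 - cos(4*a)/2


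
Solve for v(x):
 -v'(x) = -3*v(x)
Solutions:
 v(x) = C1*exp(3*x)


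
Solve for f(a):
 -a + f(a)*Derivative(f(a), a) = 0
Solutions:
 f(a) = -sqrt(C1 + a^2)
 f(a) = sqrt(C1 + a^2)


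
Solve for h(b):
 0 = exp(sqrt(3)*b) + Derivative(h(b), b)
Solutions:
 h(b) = C1 - sqrt(3)*exp(sqrt(3)*b)/3


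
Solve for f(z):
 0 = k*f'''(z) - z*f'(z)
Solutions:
 f(z) = C1 + Integral(C2*airyai(z*(1/k)^(1/3)) + C3*airybi(z*(1/k)^(1/3)), z)


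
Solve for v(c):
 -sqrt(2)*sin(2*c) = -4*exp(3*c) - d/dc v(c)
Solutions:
 v(c) = C1 - 4*exp(3*c)/3 - sqrt(2)*cos(2*c)/2


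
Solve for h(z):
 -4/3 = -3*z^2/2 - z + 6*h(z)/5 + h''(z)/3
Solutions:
 h(z) = C1*sin(3*sqrt(10)*z/5) + C2*cos(3*sqrt(10)*z/5) + 5*z^2/4 + 5*z/6 - 65/36


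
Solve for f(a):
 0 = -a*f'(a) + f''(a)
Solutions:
 f(a) = C1 + C2*erfi(sqrt(2)*a/2)


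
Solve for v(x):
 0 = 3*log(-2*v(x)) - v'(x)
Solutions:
 -Integral(1/(log(-_y) + log(2)), (_y, v(x)))/3 = C1 - x


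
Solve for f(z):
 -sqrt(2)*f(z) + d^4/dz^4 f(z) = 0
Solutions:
 f(z) = C1*exp(-2^(1/8)*z) + C2*exp(2^(1/8)*z) + C3*sin(2^(1/8)*z) + C4*cos(2^(1/8)*z)


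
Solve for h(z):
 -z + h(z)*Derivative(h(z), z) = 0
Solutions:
 h(z) = -sqrt(C1 + z^2)
 h(z) = sqrt(C1 + z^2)


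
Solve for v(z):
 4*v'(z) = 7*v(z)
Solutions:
 v(z) = C1*exp(7*z/4)


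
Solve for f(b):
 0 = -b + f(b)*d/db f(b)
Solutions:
 f(b) = -sqrt(C1 + b^2)
 f(b) = sqrt(C1 + b^2)


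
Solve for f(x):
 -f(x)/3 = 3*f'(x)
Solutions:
 f(x) = C1*exp(-x/9)


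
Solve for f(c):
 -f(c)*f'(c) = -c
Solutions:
 f(c) = -sqrt(C1 + c^2)
 f(c) = sqrt(C1 + c^2)


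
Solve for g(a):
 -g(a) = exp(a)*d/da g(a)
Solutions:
 g(a) = C1*exp(exp(-a))


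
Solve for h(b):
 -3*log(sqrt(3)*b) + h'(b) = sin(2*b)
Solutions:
 h(b) = C1 + 3*b*log(b) - 3*b + 3*b*log(3)/2 - cos(2*b)/2


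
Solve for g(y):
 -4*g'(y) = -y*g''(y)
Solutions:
 g(y) = C1 + C2*y^5


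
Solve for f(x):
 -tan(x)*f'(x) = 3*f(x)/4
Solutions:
 f(x) = C1/sin(x)^(3/4)


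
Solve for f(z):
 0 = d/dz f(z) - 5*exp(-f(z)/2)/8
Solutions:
 f(z) = 2*log(C1 + 5*z/16)


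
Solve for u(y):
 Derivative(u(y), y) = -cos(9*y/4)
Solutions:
 u(y) = C1 - 4*sin(9*y/4)/9


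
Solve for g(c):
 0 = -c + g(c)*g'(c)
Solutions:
 g(c) = -sqrt(C1 + c^2)
 g(c) = sqrt(C1 + c^2)


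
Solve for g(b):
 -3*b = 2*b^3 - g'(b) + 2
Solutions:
 g(b) = C1 + b^4/2 + 3*b^2/2 + 2*b


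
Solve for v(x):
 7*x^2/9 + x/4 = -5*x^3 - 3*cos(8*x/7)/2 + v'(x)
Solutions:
 v(x) = C1 + 5*x^4/4 + 7*x^3/27 + x^2/8 + 21*sin(8*x/7)/16


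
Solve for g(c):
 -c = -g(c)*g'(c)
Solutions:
 g(c) = -sqrt(C1 + c^2)
 g(c) = sqrt(C1 + c^2)


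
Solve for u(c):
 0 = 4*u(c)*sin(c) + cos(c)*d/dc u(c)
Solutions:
 u(c) = C1*cos(c)^4


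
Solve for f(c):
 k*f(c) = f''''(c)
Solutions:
 f(c) = C1*exp(-c*k^(1/4)) + C2*exp(c*k^(1/4)) + C3*exp(-I*c*k^(1/4)) + C4*exp(I*c*k^(1/4))


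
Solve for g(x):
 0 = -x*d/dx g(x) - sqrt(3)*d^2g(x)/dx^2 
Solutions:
 g(x) = C1 + C2*erf(sqrt(2)*3^(3/4)*x/6)


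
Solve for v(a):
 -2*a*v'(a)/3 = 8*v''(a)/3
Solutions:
 v(a) = C1 + C2*erf(sqrt(2)*a/4)


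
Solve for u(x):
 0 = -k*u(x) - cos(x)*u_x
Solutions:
 u(x) = C1*exp(k*(log(sin(x) - 1) - log(sin(x) + 1))/2)


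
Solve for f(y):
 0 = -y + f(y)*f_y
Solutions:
 f(y) = -sqrt(C1 + y^2)
 f(y) = sqrt(C1 + y^2)


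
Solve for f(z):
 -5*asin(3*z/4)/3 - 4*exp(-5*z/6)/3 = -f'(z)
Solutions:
 f(z) = C1 + 5*z*asin(3*z/4)/3 + 5*sqrt(16 - 9*z^2)/9 - 8*exp(-5*z/6)/5


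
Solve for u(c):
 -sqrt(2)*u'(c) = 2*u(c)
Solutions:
 u(c) = C1*exp(-sqrt(2)*c)


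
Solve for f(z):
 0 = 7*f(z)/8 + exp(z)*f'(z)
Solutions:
 f(z) = C1*exp(7*exp(-z)/8)


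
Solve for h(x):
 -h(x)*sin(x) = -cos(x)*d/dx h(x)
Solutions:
 h(x) = C1/cos(x)


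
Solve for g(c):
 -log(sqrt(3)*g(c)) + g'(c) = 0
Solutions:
 -2*Integral(1/(2*log(_y) + log(3)), (_y, g(c))) = C1 - c


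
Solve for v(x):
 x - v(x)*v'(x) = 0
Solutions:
 v(x) = -sqrt(C1 + x^2)
 v(x) = sqrt(C1 + x^2)


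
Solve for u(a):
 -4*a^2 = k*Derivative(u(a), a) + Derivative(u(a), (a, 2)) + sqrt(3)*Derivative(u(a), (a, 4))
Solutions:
 u(a) = C1 + C2*exp(a*(-2^(2/3)*3^(1/6)*(9*k + sqrt(81*k^2 + 4*sqrt(3)))^(1/3) + 2*6^(1/3)/(9*k + sqrt(81*k^2 + 4*sqrt(3)))^(1/3))/6) + C3*exp(a*(2^(2/3)*3^(1/6)*(9*k + sqrt(81*k^2 + 4*sqrt(3)))^(1/3) - 6^(2/3)*I*(9*k + sqrt(81*k^2 + 4*sqrt(3)))^(1/3) + 16*sqrt(3)/((9*k + sqrt(81*k^2 + 4*sqrt(3)))^(1/3)*(-2^(2/3)*3^(1/6) + 6^(2/3)*I)))/12) + C4*exp(a*(2^(2/3)*3^(1/6)*(9*k + sqrt(81*k^2 + 4*sqrt(3)))^(1/3) + 6^(2/3)*I*(9*k + sqrt(81*k^2 + 4*sqrt(3)))^(1/3) - 16*sqrt(3)/((9*k + sqrt(81*k^2 + 4*sqrt(3)))^(1/3)*(2^(2/3)*3^(1/6) + 6^(2/3)*I)))/12) - 4*a^3/(3*k) + 4*a^2/k^2 - 8*a/k^3


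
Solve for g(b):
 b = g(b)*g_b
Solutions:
 g(b) = -sqrt(C1 + b^2)
 g(b) = sqrt(C1 + b^2)


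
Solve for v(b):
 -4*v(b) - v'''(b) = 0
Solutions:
 v(b) = C3*exp(-2^(2/3)*b) + (C1*sin(2^(2/3)*sqrt(3)*b/2) + C2*cos(2^(2/3)*sqrt(3)*b/2))*exp(2^(2/3)*b/2)


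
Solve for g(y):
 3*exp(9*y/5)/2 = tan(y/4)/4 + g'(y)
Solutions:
 g(y) = C1 + 5*exp(9*y/5)/6 + log(cos(y/4))


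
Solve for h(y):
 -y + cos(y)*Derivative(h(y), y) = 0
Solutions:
 h(y) = C1 + Integral(y/cos(y), y)


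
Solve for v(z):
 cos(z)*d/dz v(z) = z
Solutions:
 v(z) = C1 + Integral(z/cos(z), z)


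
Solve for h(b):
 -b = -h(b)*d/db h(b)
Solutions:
 h(b) = -sqrt(C1 + b^2)
 h(b) = sqrt(C1 + b^2)


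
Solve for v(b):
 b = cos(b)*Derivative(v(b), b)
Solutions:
 v(b) = C1 + Integral(b/cos(b), b)


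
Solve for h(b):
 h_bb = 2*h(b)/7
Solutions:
 h(b) = C1*exp(-sqrt(14)*b/7) + C2*exp(sqrt(14)*b/7)


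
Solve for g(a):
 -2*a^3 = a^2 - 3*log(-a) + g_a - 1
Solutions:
 g(a) = C1 - a^4/2 - a^3/3 + 3*a*log(-a) - 2*a


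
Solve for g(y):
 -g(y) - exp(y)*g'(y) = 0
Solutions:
 g(y) = C1*exp(exp(-y))


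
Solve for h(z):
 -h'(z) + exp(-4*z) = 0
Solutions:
 h(z) = C1 - exp(-4*z)/4


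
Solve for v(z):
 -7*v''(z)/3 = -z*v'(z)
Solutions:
 v(z) = C1 + C2*erfi(sqrt(42)*z/14)


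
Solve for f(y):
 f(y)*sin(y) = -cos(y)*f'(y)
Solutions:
 f(y) = C1*cos(y)


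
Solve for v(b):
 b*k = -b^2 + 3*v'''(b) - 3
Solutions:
 v(b) = C1 + C2*b + C3*b^2 + b^5/180 + b^4*k/72 + b^3/6


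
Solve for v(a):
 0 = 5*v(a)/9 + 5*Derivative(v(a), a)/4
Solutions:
 v(a) = C1*exp(-4*a/9)


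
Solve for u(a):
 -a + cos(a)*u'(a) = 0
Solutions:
 u(a) = C1 + Integral(a/cos(a), a)


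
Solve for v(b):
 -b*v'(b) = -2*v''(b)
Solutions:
 v(b) = C1 + C2*erfi(b/2)


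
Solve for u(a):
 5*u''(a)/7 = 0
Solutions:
 u(a) = C1 + C2*a


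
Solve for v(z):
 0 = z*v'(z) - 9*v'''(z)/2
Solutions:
 v(z) = C1 + Integral(C2*airyai(6^(1/3)*z/3) + C3*airybi(6^(1/3)*z/3), z)


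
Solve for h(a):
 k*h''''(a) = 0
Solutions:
 h(a) = C1 + C2*a + C3*a^2 + C4*a^3


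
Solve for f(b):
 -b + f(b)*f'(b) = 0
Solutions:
 f(b) = -sqrt(C1 + b^2)
 f(b) = sqrt(C1 + b^2)


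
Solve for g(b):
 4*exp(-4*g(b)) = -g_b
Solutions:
 g(b) = log(-I*(C1 - 16*b)^(1/4))
 g(b) = log(I*(C1 - 16*b)^(1/4))
 g(b) = log(-(C1 - 16*b)^(1/4))
 g(b) = log(C1 - 16*b)/4


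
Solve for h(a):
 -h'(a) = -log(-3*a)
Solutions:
 h(a) = C1 + a*log(-a) + a*(-1 + log(3))


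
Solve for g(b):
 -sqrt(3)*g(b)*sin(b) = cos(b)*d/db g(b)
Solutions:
 g(b) = C1*cos(b)^(sqrt(3))


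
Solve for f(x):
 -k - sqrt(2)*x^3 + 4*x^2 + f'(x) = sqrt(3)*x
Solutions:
 f(x) = C1 + k*x + sqrt(2)*x^4/4 - 4*x^3/3 + sqrt(3)*x^2/2


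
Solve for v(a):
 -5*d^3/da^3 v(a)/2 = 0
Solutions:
 v(a) = C1 + C2*a + C3*a^2


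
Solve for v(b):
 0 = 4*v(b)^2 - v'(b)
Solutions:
 v(b) = -1/(C1 + 4*b)


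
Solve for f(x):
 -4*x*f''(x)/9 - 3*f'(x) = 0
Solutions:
 f(x) = C1 + C2/x^(23/4)


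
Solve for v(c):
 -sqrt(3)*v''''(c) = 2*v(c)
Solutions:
 v(c) = (C1*sin(2^(3/4)*3^(7/8)*c/6) + C2*cos(2^(3/4)*3^(7/8)*c/6))*exp(-2^(3/4)*3^(7/8)*c/6) + (C3*sin(2^(3/4)*3^(7/8)*c/6) + C4*cos(2^(3/4)*3^(7/8)*c/6))*exp(2^(3/4)*3^(7/8)*c/6)


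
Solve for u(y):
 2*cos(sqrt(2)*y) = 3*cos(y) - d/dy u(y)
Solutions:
 u(y) = C1 + 3*sin(y) - sqrt(2)*sin(sqrt(2)*y)


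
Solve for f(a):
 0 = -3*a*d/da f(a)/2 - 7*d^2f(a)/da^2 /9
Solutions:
 f(a) = C1 + C2*erf(3*sqrt(21)*a/14)


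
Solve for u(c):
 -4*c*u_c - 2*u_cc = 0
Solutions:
 u(c) = C1 + C2*erf(c)


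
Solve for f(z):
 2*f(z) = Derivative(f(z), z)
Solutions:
 f(z) = C1*exp(2*z)


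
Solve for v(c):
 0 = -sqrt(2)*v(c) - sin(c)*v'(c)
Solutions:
 v(c) = C1*(cos(c) + 1)^(sqrt(2)/2)/(cos(c) - 1)^(sqrt(2)/2)


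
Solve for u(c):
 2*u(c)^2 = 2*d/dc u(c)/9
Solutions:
 u(c) = -1/(C1 + 9*c)


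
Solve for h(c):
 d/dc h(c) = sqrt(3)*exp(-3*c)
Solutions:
 h(c) = C1 - sqrt(3)*exp(-3*c)/3


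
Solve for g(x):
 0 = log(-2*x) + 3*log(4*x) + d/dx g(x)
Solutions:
 g(x) = C1 - 4*x*log(x) + x*(-7*log(2) + 4 - I*pi)


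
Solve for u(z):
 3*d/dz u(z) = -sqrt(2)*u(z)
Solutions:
 u(z) = C1*exp(-sqrt(2)*z/3)


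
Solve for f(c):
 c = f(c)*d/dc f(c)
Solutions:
 f(c) = -sqrt(C1 + c^2)
 f(c) = sqrt(C1 + c^2)


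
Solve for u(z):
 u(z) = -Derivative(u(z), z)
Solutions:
 u(z) = C1*exp(-z)


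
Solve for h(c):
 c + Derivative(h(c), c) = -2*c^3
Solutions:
 h(c) = C1 - c^4/2 - c^2/2


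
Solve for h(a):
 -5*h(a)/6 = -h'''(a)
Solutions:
 h(a) = C3*exp(5^(1/3)*6^(2/3)*a/6) + (C1*sin(2^(2/3)*3^(1/6)*5^(1/3)*a/4) + C2*cos(2^(2/3)*3^(1/6)*5^(1/3)*a/4))*exp(-5^(1/3)*6^(2/3)*a/12)


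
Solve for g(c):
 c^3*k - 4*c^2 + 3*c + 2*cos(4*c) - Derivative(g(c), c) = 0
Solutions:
 g(c) = C1 + c^4*k/4 - 4*c^3/3 + 3*c^2/2 + sin(4*c)/2


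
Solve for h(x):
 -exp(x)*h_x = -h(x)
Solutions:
 h(x) = C1*exp(-exp(-x))


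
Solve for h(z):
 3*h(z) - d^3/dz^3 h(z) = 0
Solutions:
 h(z) = C3*exp(3^(1/3)*z) + (C1*sin(3^(5/6)*z/2) + C2*cos(3^(5/6)*z/2))*exp(-3^(1/3)*z/2)


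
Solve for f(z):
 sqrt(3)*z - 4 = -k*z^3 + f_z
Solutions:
 f(z) = C1 + k*z^4/4 + sqrt(3)*z^2/2 - 4*z


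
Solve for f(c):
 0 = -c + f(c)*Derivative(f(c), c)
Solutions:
 f(c) = -sqrt(C1 + c^2)
 f(c) = sqrt(C1 + c^2)


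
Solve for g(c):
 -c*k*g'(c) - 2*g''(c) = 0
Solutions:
 g(c) = Piecewise((-sqrt(pi)*C1*erf(c*sqrt(k)/2)/sqrt(k) - C2, (k > 0) | (k < 0)), (-C1*c - C2, True))


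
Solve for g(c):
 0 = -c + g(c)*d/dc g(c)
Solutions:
 g(c) = -sqrt(C1 + c^2)
 g(c) = sqrt(C1 + c^2)


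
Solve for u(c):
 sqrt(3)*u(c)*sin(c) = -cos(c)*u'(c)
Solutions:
 u(c) = C1*cos(c)^(sqrt(3))


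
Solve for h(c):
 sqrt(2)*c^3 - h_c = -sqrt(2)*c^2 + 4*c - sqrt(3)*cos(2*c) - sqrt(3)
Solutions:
 h(c) = C1 + sqrt(2)*c^4/4 + sqrt(2)*c^3/3 - 2*c^2 + sqrt(3)*(c + sin(c)*cos(c))


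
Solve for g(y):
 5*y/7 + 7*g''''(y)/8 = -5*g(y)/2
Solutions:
 g(y) = -2*y/7 + (C1*sin(5^(1/4)*7^(3/4)*y/7) + C2*cos(5^(1/4)*7^(3/4)*y/7))*exp(-5^(1/4)*7^(3/4)*y/7) + (C3*sin(5^(1/4)*7^(3/4)*y/7) + C4*cos(5^(1/4)*7^(3/4)*y/7))*exp(5^(1/4)*7^(3/4)*y/7)


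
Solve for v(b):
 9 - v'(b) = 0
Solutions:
 v(b) = C1 + 9*b


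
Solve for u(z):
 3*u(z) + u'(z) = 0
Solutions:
 u(z) = C1*exp(-3*z)


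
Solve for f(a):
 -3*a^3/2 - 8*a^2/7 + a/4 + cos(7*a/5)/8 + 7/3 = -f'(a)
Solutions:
 f(a) = C1 + 3*a^4/8 + 8*a^3/21 - a^2/8 - 7*a/3 - 5*sin(7*a/5)/56


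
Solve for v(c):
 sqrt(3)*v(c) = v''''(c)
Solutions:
 v(c) = C1*exp(-3^(1/8)*c) + C2*exp(3^(1/8)*c) + C3*sin(3^(1/8)*c) + C4*cos(3^(1/8)*c)


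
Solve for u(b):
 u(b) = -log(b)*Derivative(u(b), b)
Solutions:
 u(b) = C1*exp(-li(b))


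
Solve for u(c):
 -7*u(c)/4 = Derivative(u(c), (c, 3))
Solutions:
 u(c) = C3*exp(-14^(1/3)*c/2) + (C1*sin(14^(1/3)*sqrt(3)*c/4) + C2*cos(14^(1/3)*sqrt(3)*c/4))*exp(14^(1/3)*c/4)


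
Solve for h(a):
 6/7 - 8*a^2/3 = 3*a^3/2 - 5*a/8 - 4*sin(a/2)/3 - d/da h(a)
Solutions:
 h(a) = C1 + 3*a^4/8 + 8*a^3/9 - 5*a^2/16 - 6*a/7 + 8*cos(a/2)/3


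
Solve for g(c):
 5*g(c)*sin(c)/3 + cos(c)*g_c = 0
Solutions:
 g(c) = C1*cos(c)^(5/3)


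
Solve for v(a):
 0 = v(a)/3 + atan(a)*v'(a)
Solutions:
 v(a) = C1*exp(-Integral(1/atan(a), a)/3)


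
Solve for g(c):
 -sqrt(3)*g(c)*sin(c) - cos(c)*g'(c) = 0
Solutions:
 g(c) = C1*cos(c)^(sqrt(3))


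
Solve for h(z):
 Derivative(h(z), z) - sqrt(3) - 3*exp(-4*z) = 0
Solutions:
 h(z) = C1 + sqrt(3)*z - 3*exp(-4*z)/4


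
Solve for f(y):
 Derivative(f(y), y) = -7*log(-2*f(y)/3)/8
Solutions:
 8*Integral(1/(log(-_y) - log(3) + log(2)), (_y, f(y)))/7 = C1 - y


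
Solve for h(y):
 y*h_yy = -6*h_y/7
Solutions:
 h(y) = C1 + C2*y^(1/7)


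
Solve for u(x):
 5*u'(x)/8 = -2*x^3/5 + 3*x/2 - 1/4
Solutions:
 u(x) = C1 - 4*x^4/25 + 6*x^2/5 - 2*x/5


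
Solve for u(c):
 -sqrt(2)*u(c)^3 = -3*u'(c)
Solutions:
 u(c) = -sqrt(6)*sqrt(-1/(C1 + sqrt(2)*c))/2
 u(c) = sqrt(6)*sqrt(-1/(C1 + sqrt(2)*c))/2


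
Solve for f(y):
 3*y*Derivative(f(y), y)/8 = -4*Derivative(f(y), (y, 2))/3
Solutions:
 f(y) = C1 + C2*erf(3*y/8)


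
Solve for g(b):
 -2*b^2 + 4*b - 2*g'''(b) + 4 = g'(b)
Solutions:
 g(b) = C1 + C2*sin(sqrt(2)*b/2) + C3*cos(sqrt(2)*b/2) - 2*b^3/3 + 2*b^2 + 12*b


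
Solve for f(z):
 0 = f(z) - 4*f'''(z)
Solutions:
 f(z) = C3*exp(2^(1/3)*z/2) + (C1*sin(2^(1/3)*sqrt(3)*z/4) + C2*cos(2^(1/3)*sqrt(3)*z/4))*exp(-2^(1/3)*z/4)


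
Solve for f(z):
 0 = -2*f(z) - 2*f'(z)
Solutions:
 f(z) = C1*exp(-z)


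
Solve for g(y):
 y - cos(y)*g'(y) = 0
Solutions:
 g(y) = C1 + Integral(y/cos(y), y)


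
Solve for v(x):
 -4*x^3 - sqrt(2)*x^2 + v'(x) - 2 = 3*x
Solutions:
 v(x) = C1 + x^4 + sqrt(2)*x^3/3 + 3*x^2/2 + 2*x


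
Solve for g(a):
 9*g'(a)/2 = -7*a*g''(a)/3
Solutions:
 g(a) = C1 + C2/a^(13/14)


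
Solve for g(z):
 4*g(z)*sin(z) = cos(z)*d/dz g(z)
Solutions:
 g(z) = C1/cos(z)^4


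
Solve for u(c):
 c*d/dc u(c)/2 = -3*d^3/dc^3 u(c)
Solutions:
 u(c) = C1 + Integral(C2*airyai(-6^(2/3)*c/6) + C3*airybi(-6^(2/3)*c/6), c)


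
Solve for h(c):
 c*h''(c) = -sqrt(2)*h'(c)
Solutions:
 h(c) = C1 + C2*c^(1 - sqrt(2))


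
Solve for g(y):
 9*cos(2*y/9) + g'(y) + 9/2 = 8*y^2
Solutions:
 g(y) = C1 + 8*y^3/3 - 9*y/2 - 81*sin(2*y/9)/2


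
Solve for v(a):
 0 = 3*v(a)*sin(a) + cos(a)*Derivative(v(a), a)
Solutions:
 v(a) = C1*cos(a)^3


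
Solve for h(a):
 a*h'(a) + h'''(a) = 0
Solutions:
 h(a) = C1 + Integral(C2*airyai(-a) + C3*airybi(-a), a)


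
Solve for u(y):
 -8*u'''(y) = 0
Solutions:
 u(y) = C1 + C2*y + C3*y^2


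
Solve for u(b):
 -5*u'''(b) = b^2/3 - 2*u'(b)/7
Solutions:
 u(b) = C1 + C2*exp(-sqrt(70)*b/35) + C3*exp(sqrt(70)*b/35) + 7*b^3/18 + 245*b/6


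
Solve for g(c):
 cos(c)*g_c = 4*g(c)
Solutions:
 g(c) = C1*(sin(c)^2 + 2*sin(c) + 1)/(sin(c)^2 - 2*sin(c) + 1)


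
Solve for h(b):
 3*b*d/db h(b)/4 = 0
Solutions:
 h(b) = C1


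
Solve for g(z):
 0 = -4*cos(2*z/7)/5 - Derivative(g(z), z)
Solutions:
 g(z) = C1 - 14*sin(2*z/7)/5


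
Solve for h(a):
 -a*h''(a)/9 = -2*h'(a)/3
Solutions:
 h(a) = C1 + C2*a^7


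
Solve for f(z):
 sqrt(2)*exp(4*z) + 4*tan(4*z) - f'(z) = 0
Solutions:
 f(z) = C1 + sqrt(2)*exp(4*z)/4 - log(cos(4*z))


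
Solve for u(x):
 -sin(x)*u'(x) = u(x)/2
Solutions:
 u(x) = C1*(cos(x) + 1)^(1/4)/(cos(x) - 1)^(1/4)


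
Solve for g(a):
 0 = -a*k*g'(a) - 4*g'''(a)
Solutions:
 g(a) = C1 + Integral(C2*airyai(2^(1/3)*a*(-k)^(1/3)/2) + C3*airybi(2^(1/3)*a*(-k)^(1/3)/2), a)


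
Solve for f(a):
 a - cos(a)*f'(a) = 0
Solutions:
 f(a) = C1 + Integral(a/cos(a), a)


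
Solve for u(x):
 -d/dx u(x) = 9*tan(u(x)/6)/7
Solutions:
 u(x) = -6*asin(C1*exp(-3*x/14)) + 6*pi
 u(x) = 6*asin(C1*exp(-3*x/14))


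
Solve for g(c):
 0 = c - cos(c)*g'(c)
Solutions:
 g(c) = C1 + Integral(c/cos(c), c)


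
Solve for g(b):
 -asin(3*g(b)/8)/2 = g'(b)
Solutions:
 Integral(1/asin(3*_y/8), (_y, g(b))) = C1 - b/2


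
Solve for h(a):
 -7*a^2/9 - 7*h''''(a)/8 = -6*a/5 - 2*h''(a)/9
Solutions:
 h(a) = C1 + C2*a + C3*exp(-4*sqrt(7)*a/21) + C4*exp(4*sqrt(7)*a/21) + 7*a^4/24 - 9*a^3/10 + 441*a^2/32


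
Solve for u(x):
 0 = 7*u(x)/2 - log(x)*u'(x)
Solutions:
 u(x) = C1*exp(7*li(x)/2)


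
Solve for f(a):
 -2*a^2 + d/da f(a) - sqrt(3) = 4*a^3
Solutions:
 f(a) = C1 + a^4 + 2*a^3/3 + sqrt(3)*a


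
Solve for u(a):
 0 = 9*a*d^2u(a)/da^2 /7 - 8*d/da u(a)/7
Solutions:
 u(a) = C1 + C2*a^(17/9)


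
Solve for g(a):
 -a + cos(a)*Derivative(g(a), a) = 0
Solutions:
 g(a) = C1 + Integral(a/cos(a), a)


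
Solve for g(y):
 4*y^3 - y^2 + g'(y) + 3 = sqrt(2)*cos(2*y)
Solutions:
 g(y) = C1 - y^4 + y^3/3 - 3*y + sqrt(2)*sin(2*y)/2


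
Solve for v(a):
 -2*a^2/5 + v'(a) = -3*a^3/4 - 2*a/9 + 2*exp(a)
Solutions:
 v(a) = C1 - 3*a^4/16 + 2*a^3/15 - a^2/9 + 2*exp(a)


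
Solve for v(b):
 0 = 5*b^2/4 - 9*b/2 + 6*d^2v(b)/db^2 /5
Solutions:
 v(b) = C1 + C2*b - 25*b^4/288 + 5*b^3/8


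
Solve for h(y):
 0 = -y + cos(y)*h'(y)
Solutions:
 h(y) = C1 + Integral(y/cos(y), y)


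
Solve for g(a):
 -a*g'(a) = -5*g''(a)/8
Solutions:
 g(a) = C1 + C2*erfi(2*sqrt(5)*a/5)


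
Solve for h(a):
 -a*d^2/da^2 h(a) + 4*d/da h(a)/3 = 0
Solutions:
 h(a) = C1 + C2*a^(7/3)


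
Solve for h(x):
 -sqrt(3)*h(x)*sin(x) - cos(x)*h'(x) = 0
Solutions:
 h(x) = C1*cos(x)^(sqrt(3))


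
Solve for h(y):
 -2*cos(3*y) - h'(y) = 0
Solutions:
 h(y) = C1 - 2*sin(3*y)/3


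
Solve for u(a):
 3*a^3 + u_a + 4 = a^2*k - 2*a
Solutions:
 u(a) = C1 - 3*a^4/4 + a^3*k/3 - a^2 - 4*a


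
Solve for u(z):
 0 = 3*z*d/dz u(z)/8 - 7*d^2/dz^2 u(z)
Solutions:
 u(z) = C1 + C2*erfi(sqrt(21)*z/28)


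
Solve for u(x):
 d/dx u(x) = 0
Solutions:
 u(x) = C1


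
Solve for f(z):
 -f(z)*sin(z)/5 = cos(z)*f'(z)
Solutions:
 f(z) = C1*cos(z)^(1/5)


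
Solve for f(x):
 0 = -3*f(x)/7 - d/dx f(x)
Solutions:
 f(x) = C1*exp(-3*x/7)


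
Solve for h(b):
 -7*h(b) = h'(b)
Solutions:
 h(b) = C1*exp(-7*b)


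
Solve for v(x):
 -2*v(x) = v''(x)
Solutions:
 v(x) = C1*sin(sqrt(2)*x) + C2*cos(sqrt(2)*x)


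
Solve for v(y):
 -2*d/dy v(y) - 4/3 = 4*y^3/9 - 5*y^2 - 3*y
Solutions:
 v(y) = C1 - y^4/18 + 5*y^3/6 + 3*y^2/4 - 2*y/3


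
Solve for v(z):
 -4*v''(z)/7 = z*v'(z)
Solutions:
 v(z) = C1 + C2*erf(sqrt(14)*z/4)


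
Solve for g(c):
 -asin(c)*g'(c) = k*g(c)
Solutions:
 g(c) = C1*exp(-k*Integral(1/asin(c), c))


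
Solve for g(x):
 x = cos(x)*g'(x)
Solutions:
 g(x) = C1 + Integral(x/cos(x), x)


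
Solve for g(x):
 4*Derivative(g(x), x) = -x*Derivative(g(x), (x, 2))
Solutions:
 g(x) = C1 + C2/x^3


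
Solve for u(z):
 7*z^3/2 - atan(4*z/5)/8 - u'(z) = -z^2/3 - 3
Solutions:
 u(z) = C1 + 7*z^4/8 + z^3/9 - z*atan(4*z/5)/8 + 3*z + 5*log(16*z^2 + 25)/64


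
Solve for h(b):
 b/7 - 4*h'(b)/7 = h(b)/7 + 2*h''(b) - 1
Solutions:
 h(b) = b + (C1*sin(sqrt(10)*b/14) + C2*cos(sqrt(10)*b/14))*exp(-b/7) + 3


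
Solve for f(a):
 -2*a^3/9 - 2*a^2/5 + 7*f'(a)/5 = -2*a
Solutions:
 f(a) = C1 + 5*a^4/126 + 2*a^3/21 - 5*a^2/7


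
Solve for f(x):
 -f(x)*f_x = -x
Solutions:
 f(x) = -sqrt(C1 + x^2)
 f(x) = sqrt(C1 + x^2)


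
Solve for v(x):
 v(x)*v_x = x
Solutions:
 v(x) = -sqrt(C1 + x^2)
 v(x) = sqrt(C1 + x^2)


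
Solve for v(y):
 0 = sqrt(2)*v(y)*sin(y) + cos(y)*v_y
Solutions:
 v(y) = C1*cos(y)^(sqrt(2))


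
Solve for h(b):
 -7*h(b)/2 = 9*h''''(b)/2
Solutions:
 h(b) = (C1*sin(sqrt(6)*7^(1/4)*b/6) + C2*cos(sqrt(6)*7^(1/4)*b/6))*exp(-sqrt(6)*7^(1/4)*b/6) + (C3*sin(sqrt(6)*7^(1/4)*b/6) + C4*cos(sqrt(6)*7^(1/4)*b/6))*exp(sqrt(6)*7^(1/4)*b/6)


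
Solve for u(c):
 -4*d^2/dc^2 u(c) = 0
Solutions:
 u(c) = C1 + C2*c


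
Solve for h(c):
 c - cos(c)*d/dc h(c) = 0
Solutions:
 h(c) = C1 + Integral(c/cos(c), c)


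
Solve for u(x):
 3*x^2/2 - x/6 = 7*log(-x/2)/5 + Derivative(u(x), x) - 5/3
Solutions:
 u(x) = C1 + x^3/2 - x^2/12 - 7*x*log(-x)/5 + x*(21*log(2) + 46)/15


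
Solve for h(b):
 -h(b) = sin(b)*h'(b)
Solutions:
 h(b) = C1*sqrt(cos(b) + 1)/sqrt(cos(b) - 1)


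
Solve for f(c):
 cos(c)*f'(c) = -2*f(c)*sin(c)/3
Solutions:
 f(c) = C1*cos(c)^(2/3)


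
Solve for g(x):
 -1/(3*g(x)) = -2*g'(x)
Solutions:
 g(x) = -sqrt(C1 + 3*x)/3
 g(x) = sqrt(C1 + 3*x)/3


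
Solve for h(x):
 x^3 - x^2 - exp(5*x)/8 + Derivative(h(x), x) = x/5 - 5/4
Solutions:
 h(x) = C1 - x^4/4 + x^3/3 + x^2/10 - 5*x/4 + exp(5*x)/40


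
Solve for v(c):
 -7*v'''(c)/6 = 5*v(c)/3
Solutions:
 v(c) = C3*exp(-10^(1/3)*7^(2/3)*c/7) + (C1*sin(10^(1/3)*sqrt(3)*7^(2/3)*c/14) + C2*cos(10^(1/3)*sqrt(3)*7^(2/3)*c/14))*exp(10^(1/3)*7^(2/3)*c/14)


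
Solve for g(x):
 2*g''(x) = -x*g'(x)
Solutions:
 g(x) = C1 + C2*erf(x/2)


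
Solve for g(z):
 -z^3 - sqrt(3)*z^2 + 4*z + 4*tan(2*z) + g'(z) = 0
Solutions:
 g(z) = C1 + z^4/4 + sqrt(3)*z^3/3 - 2*z^2 + 2*log(cos(2*z))


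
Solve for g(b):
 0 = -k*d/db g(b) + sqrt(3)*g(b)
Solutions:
 g(b) = C1*exp(sqrt(3)*b/k)


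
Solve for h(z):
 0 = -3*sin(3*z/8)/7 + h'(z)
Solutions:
 h(z) = C1 - 8*cos(3*z/8)/7


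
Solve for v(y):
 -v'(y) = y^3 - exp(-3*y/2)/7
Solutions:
 v(y) = C1 - y^4/4 - 2*exp(-3*y/2)/21


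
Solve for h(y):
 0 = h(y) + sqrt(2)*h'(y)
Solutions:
 h(y) = C1*exp(-sqrt(2)*y/2)


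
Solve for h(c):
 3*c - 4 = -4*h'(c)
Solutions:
 h(c) = C1 - 3*c^2/8 + c


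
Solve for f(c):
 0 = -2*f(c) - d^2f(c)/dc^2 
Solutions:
 f(c) = C1*sin(sqrt(2)*c) + C2*cos(sqrt(2)*c)


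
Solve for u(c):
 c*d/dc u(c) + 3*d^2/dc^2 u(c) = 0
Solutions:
 u(c) = C1 + C2*erf(sqrt(6)*c/6)


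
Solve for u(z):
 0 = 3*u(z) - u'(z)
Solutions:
 u(z) = C1*exp(3*z)


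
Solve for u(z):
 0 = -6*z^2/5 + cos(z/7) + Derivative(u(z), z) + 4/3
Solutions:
 u(z) = C1 + 2*z^3/5 - 4*z/3 - 7*sin(z/7)


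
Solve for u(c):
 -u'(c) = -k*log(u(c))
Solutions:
 li(u(c)) = C1 + c*k


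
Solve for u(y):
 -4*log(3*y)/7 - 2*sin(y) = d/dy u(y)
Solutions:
 u(y) = C1 - 4*y*log(y)/7 - 4*y*log(3)/7 + 4*y/7 + 2*cos(y)


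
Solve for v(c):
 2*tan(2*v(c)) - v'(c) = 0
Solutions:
 v(c) = -asin(C1*exp(4*c))/2 + pi/2
 v(c) = asin(C1*exp(4*c))/2


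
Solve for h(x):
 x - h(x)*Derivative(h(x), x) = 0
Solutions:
 h(x) = -sqrt(C1 + x^2)
 h(x) = sqrt(C1 + x^2)


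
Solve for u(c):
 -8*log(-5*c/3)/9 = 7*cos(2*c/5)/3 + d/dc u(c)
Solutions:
 u(c) = C1 - 8*c*log(-c)/9 - 8*c*log(5)/9 + 8*c/9 + 8*c*log(3)/9 - 35*sin(2*c/5)/6


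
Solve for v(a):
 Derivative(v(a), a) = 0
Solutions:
 v(a) = C1


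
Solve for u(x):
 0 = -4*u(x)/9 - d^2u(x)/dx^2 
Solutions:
 u(x) = C1*sin(2*x/3) + C2*cos(2*x/3)


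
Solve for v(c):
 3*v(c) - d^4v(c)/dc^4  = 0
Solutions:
 v(c) = C1*exp(-3^(1/4)*c) + C2*exp(3^(1/4)*c) + C3*sin(3^(1/4)*c) + C4*cos(3^(1/4)*c)


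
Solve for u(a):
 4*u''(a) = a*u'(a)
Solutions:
 u(a) = C1 + C2*erfi(sqrt(2)*a/4)


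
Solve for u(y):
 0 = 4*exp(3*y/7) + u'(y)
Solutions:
 u(y) = C1 - 28*exp(3*y/7)/3


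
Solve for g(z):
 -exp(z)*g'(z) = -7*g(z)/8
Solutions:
 g(z) = C1*exp(-7*exp(-z)/8)


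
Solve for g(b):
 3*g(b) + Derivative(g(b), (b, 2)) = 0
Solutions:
 g(b) = C1*sin(sqrt(3)*b) + C2*cos(sqrt(3)*b)


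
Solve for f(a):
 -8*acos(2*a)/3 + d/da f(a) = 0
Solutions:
 f(a) = C1 + 8*a*acos(2*a)/3 - 4*sqrt(1 - 4*a^2)/3


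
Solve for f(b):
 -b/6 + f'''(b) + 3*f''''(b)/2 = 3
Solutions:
 f(b) = C1 + C2*b + C3*b^2 + C4*exp(-2*b/3) + b^4/144 + 11*b^3/24


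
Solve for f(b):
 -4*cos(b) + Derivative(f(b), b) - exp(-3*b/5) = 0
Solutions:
 f(b) = C1 + 4*sin(b) - 5*exp(-3*b/5)/3


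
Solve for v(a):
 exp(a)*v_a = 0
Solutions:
 v(a) = C1


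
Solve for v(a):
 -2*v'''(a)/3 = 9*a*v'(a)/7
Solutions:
 v(a) = C1 + Integral(C2*airyai(-3*14^(2/3)*a/14) + C3*airybi(-3*14^(2/3)*a/14), a)


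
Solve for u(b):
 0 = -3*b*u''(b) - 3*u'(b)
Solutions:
 u(b) = C1 + C2*log(b)


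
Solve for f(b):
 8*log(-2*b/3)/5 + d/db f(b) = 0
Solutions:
 f(b) = C1 - 8*b*log(-b)/5 + 8*b*(-log(2) + 1 + log(3))/5


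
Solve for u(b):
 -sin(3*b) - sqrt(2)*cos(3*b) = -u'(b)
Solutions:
 u(b) = C1 + sqrt(2)*sin(3*b)/3 - cos(3*b)/3


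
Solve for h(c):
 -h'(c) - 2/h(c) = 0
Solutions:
 h(c) = -sqrt(C1 - 4*c)
 h(c) = sqrt(C1 - 4*c)


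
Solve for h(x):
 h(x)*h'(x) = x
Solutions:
 h(x) = -sqrt(C1 + x^2)
 h(x) = sqrt(C1 + x^2)


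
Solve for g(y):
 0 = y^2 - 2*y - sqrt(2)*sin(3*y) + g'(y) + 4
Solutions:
 g(y) = C1 - y^3/3 + y^2 - 4*y - sqrt(2)*cos(3*y)/3


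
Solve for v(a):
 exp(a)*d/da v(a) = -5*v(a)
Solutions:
 v(a) = C1*exp(5*exp(-a))


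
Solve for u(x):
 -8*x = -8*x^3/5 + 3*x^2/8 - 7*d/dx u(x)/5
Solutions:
 u(x) = C1 - 2*x^4/7 + 5*x^3/56 + 20*x^2/7


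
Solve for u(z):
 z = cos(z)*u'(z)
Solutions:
 u(z) = C1 + Integral(z/cos(z), z)


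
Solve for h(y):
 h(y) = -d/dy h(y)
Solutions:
 h(y) = C1*exp(-y)


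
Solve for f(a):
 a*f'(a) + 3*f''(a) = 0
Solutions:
 f(a) = C1 + C2*erf(sqrt(6)*a/6)


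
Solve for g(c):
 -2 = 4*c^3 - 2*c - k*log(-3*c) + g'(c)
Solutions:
 g(c) = C1 - c^4 + c^2 + c*k*log(-c) + c*(-k + k*log(3) - 2)


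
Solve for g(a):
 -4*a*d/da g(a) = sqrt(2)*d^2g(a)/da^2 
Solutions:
 g(a) = C1 + C2*erf(2^(1/4)*a)


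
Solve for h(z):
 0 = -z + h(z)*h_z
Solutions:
 h(z) = -sqrt(C1 + z^2)
 h(z) = sqrt(C1 + z^2)


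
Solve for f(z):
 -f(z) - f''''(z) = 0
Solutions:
 f(z) = (C1*sin(sqrt(2)*z/2) + C2*cos(sqrt(2)*z/2))*exp(-sqrt(2)*z/2) + (C3*sin(sqrt(2)*z/2) + C4*cos(sqrt(2)*z/2))*exp(sqrt(2)*z/2)


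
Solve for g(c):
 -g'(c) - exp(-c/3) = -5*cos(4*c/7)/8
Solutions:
 g(c) = C1 + 35*sin(4*c/7)/32 + 3*exp(-c/3)


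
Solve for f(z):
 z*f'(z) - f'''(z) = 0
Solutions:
 f(z) = C1 + Integral(C2*airyai(z) + C3*airybi(z), z)


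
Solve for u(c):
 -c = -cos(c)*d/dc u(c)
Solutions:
 u(c) = C1 + Integral(c/cos(c), c)


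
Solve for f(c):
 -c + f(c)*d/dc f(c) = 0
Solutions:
 f(c) = -sqrt(C1 + c^2)
 f(c) = sqrt(C1 + c^2)


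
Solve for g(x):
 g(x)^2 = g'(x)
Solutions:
 g(x) = -1/(C1 + x)


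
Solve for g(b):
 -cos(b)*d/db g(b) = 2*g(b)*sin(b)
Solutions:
 g(b) = C1*cos(b)^2


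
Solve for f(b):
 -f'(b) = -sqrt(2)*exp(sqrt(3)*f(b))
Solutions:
 f(b) = sqrt(3)*(2*log(-1/(C1 + sqrt(2)*b)) - log(3))/6


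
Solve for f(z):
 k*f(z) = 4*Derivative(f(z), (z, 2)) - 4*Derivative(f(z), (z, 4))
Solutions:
 f(z) = C1*exp(-sqrt(2)*z*sqrt(1 - sqrt(1 - k))/2) + C2*exp(sqrt(2)*z*sqrt(1 - sqrt(1 - k))/2) + C3*exp(-sqrt(2)*z*sqrt(sqrt(1 - k) + 1)/2) + C4*exp(sqrt(2)*z*sqrt(sqrt(1 - k) + 1)/2)


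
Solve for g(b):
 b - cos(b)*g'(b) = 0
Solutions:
 g(b) = C1 + Integral(b/cos(b), b)


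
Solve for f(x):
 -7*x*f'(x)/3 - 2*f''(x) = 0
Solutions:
 f(x) = C1 + C2*erf(sqrt(21)*x/6)


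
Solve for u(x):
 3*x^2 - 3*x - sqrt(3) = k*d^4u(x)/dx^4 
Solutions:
 u(x) = C1 + C2*x + C3*x^2 + C4*x^3 + x^6/(120*k) - x^5/(40*k) - sqrt(3)*x^4/(24*k)


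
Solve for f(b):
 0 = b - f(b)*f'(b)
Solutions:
 f(b) = -sqrt(C1 + b^2)
 f(b) = sqrt(C1 + b^2)


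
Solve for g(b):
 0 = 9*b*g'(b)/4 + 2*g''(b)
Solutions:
 g(b) = C1 + C2*erf(3*b/4)


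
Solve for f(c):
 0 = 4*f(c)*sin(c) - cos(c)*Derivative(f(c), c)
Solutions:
 f(c) = C1/cos(c)^4


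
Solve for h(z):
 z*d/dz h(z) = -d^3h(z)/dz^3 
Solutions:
 h(z) = C1 + Integral(C2*airyai(-z) + C3*airybi(-z), z)


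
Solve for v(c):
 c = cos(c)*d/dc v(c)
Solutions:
 v(c) = C1 + Integral(c/cos(c), c)


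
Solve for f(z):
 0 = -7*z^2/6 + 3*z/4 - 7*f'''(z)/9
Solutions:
 f(z) = C1 + C2*z + C3*z^2 - z^5/40 + 9*z^4/224


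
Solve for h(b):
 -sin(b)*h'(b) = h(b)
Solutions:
 h(b) = C1*sqrt(cos(b) + 1)/sqrt(cos(b) - 1)


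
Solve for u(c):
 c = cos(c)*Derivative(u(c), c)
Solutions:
 u(c) = C1 + Integral(c/cos(c), c)


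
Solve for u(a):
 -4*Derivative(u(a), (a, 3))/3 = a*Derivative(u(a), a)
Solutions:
 u(a) = C1 + Integral(C2*airyai(-6^(1/3)*a/2) + C3*airybi(-6^(1/3)*a/2), a)


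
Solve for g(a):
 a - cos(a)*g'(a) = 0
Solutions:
 g(a) = C1 + Integral(a/cos(a), a)


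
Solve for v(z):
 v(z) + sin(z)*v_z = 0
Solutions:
 v(z) = C1*sqrt(cos(z) + 1)/sqrt(cos(z) - 1)


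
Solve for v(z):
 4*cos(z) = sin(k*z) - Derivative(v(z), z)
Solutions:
 v(z) = C1 - 4*sin(z) - cos(k*z)/k


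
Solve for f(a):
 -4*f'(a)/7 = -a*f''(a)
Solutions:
 f(a) = C1 + C2*a^(11/7)


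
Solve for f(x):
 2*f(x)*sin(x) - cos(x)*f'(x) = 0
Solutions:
 f(x) = C1/cos(x)^2


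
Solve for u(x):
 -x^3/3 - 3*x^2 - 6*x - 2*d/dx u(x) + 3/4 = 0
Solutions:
 u(x) = C1 - x^4/24 - x^3/2 - 3*x^2/2 + 3*x/8


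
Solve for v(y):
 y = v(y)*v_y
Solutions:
 v(y) = -sqrt(C1 + y^2)
 v(y) = sqrt(C1 + y^2)


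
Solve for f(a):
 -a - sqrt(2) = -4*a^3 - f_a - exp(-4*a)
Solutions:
 f(a) = C1 - a^4 + a^2/2 + sqrt(2)*a + exp(-4*a)/4


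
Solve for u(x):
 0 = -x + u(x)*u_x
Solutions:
 u(x) = -sqrt(C1 + x^2)
 u(x) = sqrt(C1 + x^2)


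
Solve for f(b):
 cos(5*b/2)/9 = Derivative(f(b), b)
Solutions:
 f(b) = C1 + 2*sin(5*b/2)/45


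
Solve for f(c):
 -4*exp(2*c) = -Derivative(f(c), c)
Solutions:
 f(c) = C1 + 2*exp(2*c)


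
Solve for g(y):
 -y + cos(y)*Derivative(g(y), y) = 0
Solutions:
 g(y) = C1 + Integral(y/cos(y), y)


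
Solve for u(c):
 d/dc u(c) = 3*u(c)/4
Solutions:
 u(c) = C1*exp(3*c/4)


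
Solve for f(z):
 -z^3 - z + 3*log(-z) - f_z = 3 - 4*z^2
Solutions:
 f(z) = C1 - z^4/4 + 4*z^3/3 - z^2/2 + 3*z*log(-z) - 6*z


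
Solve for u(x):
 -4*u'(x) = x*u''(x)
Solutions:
 u(x) = C1 + C2/x^3


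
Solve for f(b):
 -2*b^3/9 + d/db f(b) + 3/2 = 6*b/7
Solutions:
 f(b) = C1 + b^4/18 + 3*b^2/7 - 3*b/2


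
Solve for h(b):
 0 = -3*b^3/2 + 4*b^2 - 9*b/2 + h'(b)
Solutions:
 h(b) = C1 + 3*b^4/8 - 4*b^3/3 + 9*b^2/4


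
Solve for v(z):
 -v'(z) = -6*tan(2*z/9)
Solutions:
 v(z) = C1 - 27*log(cos(2*z/9))


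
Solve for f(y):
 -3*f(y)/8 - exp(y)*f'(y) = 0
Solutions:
 f(y) = C1*exp(3*exp(-y)/8)


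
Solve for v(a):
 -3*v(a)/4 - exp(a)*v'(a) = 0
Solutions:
 v(a) = C1*exp(3*exp(-a)/4)


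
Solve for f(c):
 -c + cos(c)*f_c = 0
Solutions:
 f(c) = C1 + Integral(c/cos(c), c)


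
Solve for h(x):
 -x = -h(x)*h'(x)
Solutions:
 h(x) = -sqrt(C1 + x^2)
 h(x) = sqrt(C1 + x^2)


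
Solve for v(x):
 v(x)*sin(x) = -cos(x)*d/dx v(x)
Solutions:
 v(x) = C1*cos(x)


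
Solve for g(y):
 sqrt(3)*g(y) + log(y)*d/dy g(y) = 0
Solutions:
 g(y) = C1*exp(-sqrt(3)*li(y))


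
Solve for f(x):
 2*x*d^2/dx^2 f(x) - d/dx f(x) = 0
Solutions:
 f(x) = C1 + C2*x^(3/2)


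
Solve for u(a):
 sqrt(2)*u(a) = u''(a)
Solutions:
 u(a) = C1*exp(-2^(1/4)*a) + C2*exp(2^(1/4)*a)


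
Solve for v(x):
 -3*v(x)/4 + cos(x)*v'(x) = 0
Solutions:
 v(x) = C1*(sin(x) + 1)^(3/8)/(sin(x) - 1)^(3/8)


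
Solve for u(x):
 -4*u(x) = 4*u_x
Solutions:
 u(x) = C1*exp(-x)


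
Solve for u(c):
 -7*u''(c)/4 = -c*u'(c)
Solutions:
 u(c) = C1 + C2*erfi(sqrt(14)*c/7)


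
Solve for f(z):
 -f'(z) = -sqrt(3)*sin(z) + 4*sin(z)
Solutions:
 f(z) = C1 - sqrt(3)*cos(z) + 4*cos(z)


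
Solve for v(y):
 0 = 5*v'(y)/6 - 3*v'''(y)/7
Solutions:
 v(y) = C1 + C2*exp(-sqrt(70)*y/6) + C3*exp(sqrt(70)*y/6)


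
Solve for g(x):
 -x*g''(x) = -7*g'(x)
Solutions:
 g(x) = C1 + C2*x^8


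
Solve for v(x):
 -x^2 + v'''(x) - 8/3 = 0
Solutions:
 v(x) = C1 + C2*x + C3*x^2 + x^5/60 + 4*x^3/9


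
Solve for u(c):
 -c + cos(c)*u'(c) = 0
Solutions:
 u(c) = C1 + Integral(c/cos(c), c)


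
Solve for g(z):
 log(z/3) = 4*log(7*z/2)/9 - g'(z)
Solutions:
 g(z) = C1 - 5*z*log(z)/9 - 4*z*log(2)/9 + 5*z/9 + 4*z*log(7)/9 + z*log(3)


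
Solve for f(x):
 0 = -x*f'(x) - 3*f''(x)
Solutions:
 f(x) = C1 + C2*erf(sqrt(6)*x/6)


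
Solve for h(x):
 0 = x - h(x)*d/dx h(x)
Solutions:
 h(x) = -sqrt(C1 + x^2)
 h(x) = sqrt(C1 + x^2)


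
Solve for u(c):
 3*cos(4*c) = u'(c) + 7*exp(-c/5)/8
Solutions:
 u(c) = C1 + 3*sin(4*c)/4 + 35*exp(-c/5)/8


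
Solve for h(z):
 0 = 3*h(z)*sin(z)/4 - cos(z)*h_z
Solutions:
 h(z) = C1/cos(z)^(3/4)


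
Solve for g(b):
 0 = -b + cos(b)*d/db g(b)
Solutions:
 g(b) = C1 + Integral(b/cos(b), b)


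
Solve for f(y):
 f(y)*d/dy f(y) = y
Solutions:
 f(y) = -sqrt(C1 + y^2)
 f(y) = sqrt(C1 + y^2)


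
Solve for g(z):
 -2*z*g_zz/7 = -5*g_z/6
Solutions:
 g(z) = C1 + C2*z^(47/12)


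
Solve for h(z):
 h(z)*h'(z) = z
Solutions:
 h(z) = -sqrt(C1 + z^2)
 h(z) = sqrt(C1 + z^2)


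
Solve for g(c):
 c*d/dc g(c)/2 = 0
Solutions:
 g(c) = C1


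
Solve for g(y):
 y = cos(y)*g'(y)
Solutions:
 g(y) = C1 + Integral(y/cos(y), y)


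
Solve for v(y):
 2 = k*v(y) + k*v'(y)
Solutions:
 v(y) = C1*exp(-y) + 2/k


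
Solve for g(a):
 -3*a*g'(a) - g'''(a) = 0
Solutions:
 g(a) = C1 + Integral(C2*airyai(-3^(1/3)*a) + C3*airybi(-3^(1/3)*a), a)


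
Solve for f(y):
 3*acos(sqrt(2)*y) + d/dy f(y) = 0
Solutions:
 f(y) = C1 - 3*y*acos(sqrt(2)*y) + 3*sqrt(2)*sqrt(1 - 2*y^2)/2


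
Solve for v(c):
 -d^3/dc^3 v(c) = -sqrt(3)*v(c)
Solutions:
 v(c) = C3*exp(3^(1/6)*c) + (C1*sin(3^(2/3)*c/2) + C2*cos(3^(2/3)*c/2))*exp(-3^(1/6)*c/2)


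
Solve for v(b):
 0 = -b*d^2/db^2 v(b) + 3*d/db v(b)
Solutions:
 v(b) = C1 + C2*b^4


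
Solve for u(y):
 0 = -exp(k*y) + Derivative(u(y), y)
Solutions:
 u(y) = C1 + exp(k*y)/k


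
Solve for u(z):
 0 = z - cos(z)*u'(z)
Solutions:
 u(z) = C1 + Integral(z/cos(z), z)


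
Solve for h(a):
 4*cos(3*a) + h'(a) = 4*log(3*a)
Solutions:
 h(a) = C1 + 4*a*log(a) - 4*a + 4*a*log(3) - 4*sin(3*a)/3


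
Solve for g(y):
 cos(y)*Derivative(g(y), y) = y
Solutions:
 g(y) = C1 + Integral(y/cos(y), y)


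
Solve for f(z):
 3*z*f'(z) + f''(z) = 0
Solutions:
 f(z) = C1 + C2*erf(sqrt(6)*z/2)


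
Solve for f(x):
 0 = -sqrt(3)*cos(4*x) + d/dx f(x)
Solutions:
 f(x) = C1 + sqrt(3)*sin(4*x)/4


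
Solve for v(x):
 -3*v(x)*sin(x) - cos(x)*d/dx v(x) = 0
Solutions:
 v(x) = C1*cos(x)^3


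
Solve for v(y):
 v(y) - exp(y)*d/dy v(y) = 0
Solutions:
 v(y) = C1*exp(-exp(-y))


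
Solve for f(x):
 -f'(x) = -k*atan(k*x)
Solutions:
 f(x) = C1 + k*Piecewise((x*atan(k*x) - log(k^2*x^2 + 1)/(2*k), Ne(k, 0)), (0, True))


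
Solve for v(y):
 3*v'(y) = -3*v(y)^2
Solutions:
 v(y) = 1/(C1 + y)


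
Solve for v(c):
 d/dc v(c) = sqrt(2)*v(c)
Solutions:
 v(c) = C1*exp(sqrt(2)*c)


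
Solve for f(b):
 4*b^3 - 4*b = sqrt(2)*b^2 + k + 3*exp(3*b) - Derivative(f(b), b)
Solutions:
 f(b) = C1 - b^4 + sqrt(2)*b^3/3 + 2*b^2 + b*k + exp(3*b)


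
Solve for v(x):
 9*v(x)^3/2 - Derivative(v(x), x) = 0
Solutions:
 v(x) = -sqrt(-1/(C1 + 9*x))
 v(x) = sqrt(-1/(C1 + 9*x))


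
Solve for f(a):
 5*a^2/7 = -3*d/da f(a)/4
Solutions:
 f(a) = C1 - 20*a^3/63


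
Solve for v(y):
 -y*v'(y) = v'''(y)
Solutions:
 v(y) = C1 + Integral(C2*airyai(-y) + C3*airybi(-y), y)


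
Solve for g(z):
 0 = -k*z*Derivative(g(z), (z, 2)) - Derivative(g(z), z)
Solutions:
 g(z) = C1 + z^(((re(k) - 1)*re(k) + im(k)^2)/(re(k)^2 + im(k)^2))*(C2*sin(log(z)*Abs(im(k))/(re(k)^2 + im(k)^2)) + C3*cos(log(z)*im(k)/(re(k)^2 + im(k)^2)))
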